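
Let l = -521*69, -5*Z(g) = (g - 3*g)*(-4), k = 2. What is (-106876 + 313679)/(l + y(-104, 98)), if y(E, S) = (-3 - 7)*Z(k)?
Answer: -206803/35917 ≈ -5.7578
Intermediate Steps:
Z(g) = -8*g/5 (Z(g) = -(g - 3*g)*(-4)/5 = -(-2*g)*(-4)/5 = -8*g/5)
l = -35949
y(E, S) = 32 (y(E, S) = (-3 - 7)*(-8/5*2) = -10*(-16/5) = 32)
(-106876 + 313679)/(l + y(-104, 98)) = (-106876 + 313679)/(-35949 + 32) = 206803/(-35917) = 206803*(-1/35917) = -206803/35917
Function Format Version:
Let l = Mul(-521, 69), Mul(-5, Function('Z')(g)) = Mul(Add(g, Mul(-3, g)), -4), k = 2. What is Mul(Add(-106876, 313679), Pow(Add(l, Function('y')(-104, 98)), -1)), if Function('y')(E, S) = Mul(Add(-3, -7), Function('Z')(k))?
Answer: Rational(-206803, 35917) ≈ -5.7578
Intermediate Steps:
Function('Z')(g) = Mul(Rational(-8, 5), g) (Function('Z')(g) = Mul(Rational(-1, 5), Mul(Add(g, Mul(-3, g)), -4)) = Mul(Rational(-1, 5), Mul(Mul(-2, g), -4)) = Mul(Rational(-1, 5), Mul(8, g)) = Mul(Rational(-8, 5), g))
l = -35949
Function('y')(E, S) = 32 (Function('y')(E, S) = Mul(Add(-3, -7), Mul(Rational(-8, 5), 2)) = Mul(-10, Rational(-16, 5)) = 32)
Mul(Add(-106876, 313679), Pow(Add(l, Function('y')(-104, 98)), -1)) = Mul(Add(-106876, 313679), Pow(Add(-35949, 32), -1)) = Mul(206803, Pow(-35917, -1)) = Mul(206803, Rational(-1, 35917)) = Rational(-206803, 35917)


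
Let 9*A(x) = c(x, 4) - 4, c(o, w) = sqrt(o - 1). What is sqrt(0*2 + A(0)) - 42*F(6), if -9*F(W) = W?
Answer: 28 + sqrt(-4 + I)/3 ≈ 28.083 + 0.67178*I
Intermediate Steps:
F(W) = -W/9
c(o, w) = sqrt(-1 + o)
A(x) = -4/9 + sqrt(-1 + x)/9 (A(x) = (sqrt(-1 + x) - 4)/9 = (-4 + sqrt(-1 + x))/9 = -4/9 + sqrt(-1 + x)/9)
sqrt(0*2 + A(0)) - 42*F(6) = sqrt(0*2 + (-4/9 + sqrt(-1 + 0)/9)) - (-14)*6/3 = sqrt(0 + (-4/9 + sqrt(-1)/9)) - 42*(-2/3) = sqrt(0 + (-4/9 + I/9)) + 28 = sqrt(-4/9 + I/9) + 28 = 28 + sqrt(-4/9 + I/9)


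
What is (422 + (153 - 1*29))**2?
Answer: 298116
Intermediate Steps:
(422 + (153 - 1*29))**2 = (422 + (153 - 29))**2 = (422 + 124)**2 = 546**2 = 298116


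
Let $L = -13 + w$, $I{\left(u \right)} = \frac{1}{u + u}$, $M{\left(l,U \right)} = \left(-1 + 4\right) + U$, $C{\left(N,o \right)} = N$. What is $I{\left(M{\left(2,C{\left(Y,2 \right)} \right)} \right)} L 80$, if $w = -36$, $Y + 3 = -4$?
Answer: $490$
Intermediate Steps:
$Y = -7$ ($Y = -3 - 4 = -7$)
$M{\left(l,U \right)} = 3 + U$
$I{\left(u \right)} = \frac{1}{2 u}$
$L = -49$ ($L = -13 - 36 = -49$)
$I{\left(M{\left(2,C{\left(Y,2 \right)} \right)} \right)} L 80 = \frac{1}{2 \left(3 - 7\right)} \left(-49\right) 80 = \frac{1}{2 \left(-4\right)} \left(-49\right) 80 = \frac{1}{2} \left(- \frac{1}{4}\right) \left(-49\right) 80 = \left(- \frac{1}{8}\right) \left(-49\right) 80 = \frac{49}{8} \cdot 80 = 490$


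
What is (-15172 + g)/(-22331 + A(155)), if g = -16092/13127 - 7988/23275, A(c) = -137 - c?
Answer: 1545331531292/2304008705425 ≈ 0.67071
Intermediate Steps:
g = -479399776/305530925 (g = -16092*1/13127 - 7988*1/23275 = -16092/13127 - 7988/23275 = -479399776/305530925 ≈ -1.5691)
(-15172 + g)/(-22331 + A(155)) = (-15172 - 479399776/305530925)/(-22331 + (-137 - 1*155)) = -4635994593876/(305530925*(-22331 + (-137 - 155))) = -4635994593876/(305530925*(-22331 - 292)) = -4635994593876/305530925/(-22623) = -4635994593876/305530925*(-1/22623) = 1545331531292/2304008705425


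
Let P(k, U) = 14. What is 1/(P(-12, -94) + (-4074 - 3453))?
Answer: -1/7513 ≈ -0.00013310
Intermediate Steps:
1/(P(-12, -94) + (-4074 - 3453)) = 1/(14 + (-4074 - 3453)) = 1/(14 - 7527) = 1/(-7513) = -1/7513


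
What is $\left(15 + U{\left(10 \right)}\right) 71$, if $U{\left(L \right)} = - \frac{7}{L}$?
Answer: $\frac{10153}{10} \approx 1015.3$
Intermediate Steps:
$\left(15 + U{\left(10 \right)}\right) 71 = \left(15 - \frac{7}{10}\right) 71 = \frac{143}{10} \cdot 71 = \frac{10153}{10}$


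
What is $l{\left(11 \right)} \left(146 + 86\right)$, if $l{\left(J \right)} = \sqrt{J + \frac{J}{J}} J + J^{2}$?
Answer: $28072 + 5104 \sqrt{3} \approx 36912.0$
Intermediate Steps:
$l{\left(J \right)} = J^{2} + J \sqrt{1 + J}$ ($l{\left(J \right)} = \sqrt{J + 1} J + J^{2} = \sqrt{1 + J} J + J^{2} = J \sqrt{1 + J} + J^{2} = J^{2} + J \sqrt{1 + J}$)
$l{\left(11 \right)} \left(146 + 86\right) = 11 \left(11 + \sqrt{1 + 11}\right) \left(146 + 86\right) = 11 \left(11 + \sqrt{12}\right) 232 = 11 \left(11 + 2 \sqrt{3}\right) 232 = \left(121 + 22 \sqrt{3}\right) 232 = 28072 + 5104 \sqrt{3}$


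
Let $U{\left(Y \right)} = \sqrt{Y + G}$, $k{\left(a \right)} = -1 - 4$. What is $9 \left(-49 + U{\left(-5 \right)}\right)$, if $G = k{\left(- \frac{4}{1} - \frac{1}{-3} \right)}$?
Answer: $-441 + 9 i \sqrt{10} \approx -441.0 + 28.461 i$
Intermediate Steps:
$k{\left(a \right)} = -5$
$G = -5$
$U{\left(Y \right)} = \sqrt{-5 + Y}$ ($U{\left(Y \right)} = \sqrt{Y - 5} = \sqrt{-5 + Y}$)
$9 \left(-49 + U{\left(-5 \right)}\right) = 9 \left(-49 + \sqrt{-5 - 5}\right) = 9 \left(-49 + \sqrt{-10}\right) = 9 \left(-49 + i \sqrt{10}\right) = -441 + 9 i \sqrt{10}$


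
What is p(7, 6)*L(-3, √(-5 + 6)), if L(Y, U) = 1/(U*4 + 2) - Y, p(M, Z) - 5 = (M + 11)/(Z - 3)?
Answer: 209/6 ≈ 34.833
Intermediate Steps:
p(M, Z) = 5 + (11 + M)/(-3 + Z) (p(M, Z) = 5 + (M + 11)/(Z - 3) = 5 + (11 + M)/(-3 + Z))
L(Y, U) = 1/(2 + 4*U) - Y (L(Y, U) = 1/(4*U + 2) - Y = 1/(2 + 4*U) - Y)
p(7, 6)*L(-3, √(-5 + 6)) = ((-4 + 7 + 5*6)/(-3 + 6))*((1 - 2*(-3) - 4*√(-5 + 6)*(-3))/(2*(1 + 2*√(-5 + 6)))) = ((-4 + 7 + 30)/3)*((1 + 6 - 4*√1*(-3))/(2*(1 + 2*√1))) = ((⅓)*33)*((1 + 6 - 4*1*(-3))/(2*(1 + 2*1))) = 11*((1 + 6 + 12)/(2*(1 + 2))) = 11*((½)*19/3) = 11*((½)*(⅓)*19) = 11*(19/6) = 209/6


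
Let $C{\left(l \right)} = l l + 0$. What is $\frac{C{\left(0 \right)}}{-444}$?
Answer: $0$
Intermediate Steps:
$C{\left(l \right)} = l^{2}$ ($C{\left(l \right)} = l^{2} + 0 = l^{2}$)
$\frac{C{\left(0 \right)}}{-444} = \frac{0^{2}}{-444} = \left(- \frac{1}{444}\right) 0 = 0$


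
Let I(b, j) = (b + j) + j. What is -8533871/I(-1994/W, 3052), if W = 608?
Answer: -2594296784/1854619 ≈ -1398.8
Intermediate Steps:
I(b, j) = b + 2*j
-8533871/I(-1994/W, 3052) = -8533871/(-1994/608 + 2*3052) = -8533871/(-1994*1/608 + 6104) = -8533871/(-997/304 + 6104) = -8533871/1854619/304 = -8533871*304/1854619 = -2594296784/1854619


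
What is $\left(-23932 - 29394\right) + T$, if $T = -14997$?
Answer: $-68323$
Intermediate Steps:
$\left(-23932 - 29394\right) + T = \left(-23932 - 29394\right) - 14997 = -53326 - 14997 = -68323$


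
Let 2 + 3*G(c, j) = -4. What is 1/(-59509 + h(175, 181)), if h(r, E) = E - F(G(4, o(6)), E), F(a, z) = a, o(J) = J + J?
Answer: -1/59326 ≈ -1.6856e-5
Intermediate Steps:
o(J) = 2*J
G(c, j) = -2 (G(c, j) = -2/3 + (1/3)*(-4) = -2/3 - 4/3 = -2)
h(r, E) = 2 + E (h(r, E) = E - 1*(-2) = E + 2 = 2 + E)
1/(-59509 + h(175, 181)) = 1/(-59509 + (2 + 181)) = 1/(-59509 + 183) = 1/(-59326) = -1/59326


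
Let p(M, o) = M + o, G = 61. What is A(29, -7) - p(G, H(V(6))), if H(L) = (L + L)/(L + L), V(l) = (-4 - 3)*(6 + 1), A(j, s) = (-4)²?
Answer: -46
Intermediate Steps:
A(j, s) = 16
V(l) = -49 (V(l) = -7*7 = -49)
H(L) = 1 (H(L) = (2*L)/((2*L)) = (2*L)*(1/(2*L)) = 1)
A(29, -7) - p(G, H(V(6))) = 16 - (61 + 1) = 16 - 1*62 = 16 - 62 = -46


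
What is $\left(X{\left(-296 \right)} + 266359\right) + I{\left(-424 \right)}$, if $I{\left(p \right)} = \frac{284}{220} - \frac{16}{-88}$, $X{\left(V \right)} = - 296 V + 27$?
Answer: $\frac{19470191}{55} \approx 3.54 \cdot 10^{5}$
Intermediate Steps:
$X{\left(V \right)} = 27 - 296 V$
$I{\left(p \right)} = \frac{81}{55}$ ($I{\left(p \right)} = 284 \cdot \frac{1}{220} - - \frac{2}{11} = \frac{71}{55} + \frac{2}{11} = \frac{81}{55}$)
$\left(X{\left(-296 \right)} + 266359\right) + I{\left(-424 \right)} = \left(\left(27 - -87616\right) + 266359\right) + \frac{81}{55} = \left(\left(27 + 87616\right) + 266359\right) + \frac{81}{55} = \left(87643 + 266359\right) + \frac{81}{55} = 354002 + \frac{81}{55} = \frac{19470191}{55}$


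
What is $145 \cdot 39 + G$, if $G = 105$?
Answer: $5760$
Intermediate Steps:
$145 \cdot 39 + G = 145 \cdot 39 + 105 = 5655 + 105 = 5760$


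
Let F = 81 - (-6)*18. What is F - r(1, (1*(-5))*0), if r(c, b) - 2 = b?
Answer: 187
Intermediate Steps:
r(c, b) = 2 + b
F = 189 (F = 81 - 1*(-108) = 81 + 108 = 189)
F - r(1, (1*(-5))*0) = 189 - (2 + (1*(-5))*0) = 189 - (2 - 5*0) = 189 - (2 + 0) = 189 - 1*2 = 189 - 2 = 187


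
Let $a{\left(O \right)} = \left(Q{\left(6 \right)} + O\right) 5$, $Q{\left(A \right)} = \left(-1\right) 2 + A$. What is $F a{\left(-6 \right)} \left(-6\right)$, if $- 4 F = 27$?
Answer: $-405$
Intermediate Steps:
$Q{\left(A \right)} = -2 + A$
$F = - \frac{27}{4}$ ($F = \left(- \frac{1}{4}\right) 27 = - \frac{27}{4} \approx -6.75$)
$a{\left(O \right)} = 20 + 5 O$ ($a{\left(O \right)} = \left(\left(-2 + 6\right) + O\right) 5 = \left(4 + O\right) 5 = 20 + 5 O$)
$F a{\left(-6 \right)} \left(-6\right) = - \frac{27 \left(20 + 5 \left(-6\right)\right)}{4} \left(-6\right) = - \frac{27 \left(20 - 30\right)}{4} \left(-6\right) = \left(- \frac{27}{4}\right) \left(-10\right) \left(-6\right) = \frac{135}{2} \left(-6\right) = -405$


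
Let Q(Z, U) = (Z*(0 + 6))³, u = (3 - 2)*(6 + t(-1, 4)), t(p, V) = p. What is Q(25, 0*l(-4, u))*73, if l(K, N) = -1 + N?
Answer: 246375000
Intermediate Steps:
u = 5 (u = (3 - 2)*(6 - 1) = 1*5 = 5)
Q(Z, U) = 216*Z³ (Q(Z, U) = (Z*6)³ = (6*Z)³ = 216*Z³)
Q(25, 0*l(-4, u))*73 = (216*25³)*73 = (216*15625)*73 = 3375000*73 = 246375000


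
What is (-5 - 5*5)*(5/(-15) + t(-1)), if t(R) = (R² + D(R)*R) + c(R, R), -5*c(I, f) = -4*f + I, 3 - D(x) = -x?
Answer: 58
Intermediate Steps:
D(x) = 3 + x (D(x) = 3 - (-1)*x = 3 + x)
c(I, f) = -I/5 + 4*f/5 (c(I, f) = -(-4*f + I)/5 = -(I - 4*f)/5 = -I/5 + 4*f/5)
t(R) = R² + 3*R/5 + R*(3 + R) (t(R) = (R² + (3 + R)*R) + (-R/5 + 4*R/5) = (R² + R*(3 + R)) + 3*R/5 = R² + 3*R/5 + R*(3 + R))
(-5 - 5*5)*(5/(-15) + t(-1)) = (-5 - 5*5)*(5/(-15) + (⅖)*(-1)*(9 + 5*(-1))) = (-5 - 25)*(5*(-1/15) + (⅖)*(-1)*(9 - 5)) = -30*(-⅓ + (⅖)*(-1)*4) = -30*(-⅓ - 8/5) = -30*(-29/15) = 58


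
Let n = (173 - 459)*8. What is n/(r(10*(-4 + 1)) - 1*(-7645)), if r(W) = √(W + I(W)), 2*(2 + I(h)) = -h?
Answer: -8745880/29223021 + 1144*I*√17/29223021 ≈ -0.29928 + 0.00016141*I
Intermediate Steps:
I(h) = -2 - h/2 (I(h) = -2 + (-h)/2 = -2 - h/2)
r(W) = √(-2 + W/2) (r(W) = √(W + (-2 - W/2)) = √(-2 + W/2))
n = -2288 (n = -286*8 = -2288)
n/(r(10*(-4 + 1)) - 1*(-7645)) = -2288/(√(-8 + 2*(10*(-4 + 1)))/2 - 1*(-7645)) = -2288/(√(-8 + 2*(10*(-3)))/2 + 7645) = -2288/(√(-8 + 2*(-30))/2 + 7645) = -2288/(√(-8 - 60)/2 + 7645) = -2288/(√(-68)/2 + 7645) = -2288/((2*I*√17)/2 + 7645) = -2288/(I*√17 + 7645) = -2288/(7645 + I*√17)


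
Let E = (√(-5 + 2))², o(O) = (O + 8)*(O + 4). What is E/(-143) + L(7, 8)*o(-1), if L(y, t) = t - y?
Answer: 3006/143 ≈ 21.021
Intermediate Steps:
o(O) = (4 + O)*(8 + O) (o(O) = (8 + O)*(4 + O) = (4 + O)*(8 + O))
E = -3 (E = (√(-3))² = (I*√3)² = -3)
E/(-143) + L(7, 8)*o(-1) = -3/(-143) + (8 - 1*7)*(32 + (-1)² + 12*(-1)) = -3*(-1/143) + (8 - 7)*(32 + 1 - 12) = 3/143 + 1*21 = 3/143 + 21 = 3006/143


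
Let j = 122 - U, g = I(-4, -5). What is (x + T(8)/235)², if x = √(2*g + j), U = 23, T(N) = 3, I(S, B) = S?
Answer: 5025484/55225 + 6*√91/235 ≈ 91.244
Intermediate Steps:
g = -4
j = 99 (j = 122 - 1*23 = 122 - 23 = 99)
x = √91 (x = √(2*(-4) + 99) = √(-8 + 99) = √91 ≈ 9.5394)
(x + T(8)/235)² = (√91 + 3/235)² = (3/235 + √91)²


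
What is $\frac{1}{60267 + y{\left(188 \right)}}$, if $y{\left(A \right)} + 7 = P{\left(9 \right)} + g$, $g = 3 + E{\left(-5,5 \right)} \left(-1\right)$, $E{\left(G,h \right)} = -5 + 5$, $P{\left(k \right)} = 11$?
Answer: $\frac{1}{60274} \approx 1.6591 \cdot 10^{-5}$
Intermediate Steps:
$E{\left(G,h \right)} = 0$
$g = 3$ ($g = 3 + 0 \left(-1\right) = 3 + 0 = 3$)
$y{\left(A \right)} = 7$ ($y{\left(A \right)} = -7 + \left(11 + 3\right) = -7 + 14 = 7$)
$\frac{1}{60267 + y{\left(188 \right)}} = \frac{1}{60267 + 7} = \frac{1}{60274}$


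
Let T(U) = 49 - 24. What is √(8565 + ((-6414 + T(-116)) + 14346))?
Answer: √16522 ≈ 128.54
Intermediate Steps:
T(U) = 25
√(8565 + ((-6414 + T(-116)) + 14346)) = √(8565 + ((-6414 + 25) + 14346)) = √(8565 + (-6389 + 14346)) = √(8565 + 7957) = √16522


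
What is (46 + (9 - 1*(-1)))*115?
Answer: 6440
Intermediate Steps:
(46 + (9 - 1*(-1)))*115 = (46 + (9 + 1))*115 = (46 + 10)*115 = 56*115 = 6440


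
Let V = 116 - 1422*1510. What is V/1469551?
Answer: -2147104/1469551 ≈ -1.4611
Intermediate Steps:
V = -2147104 (V = 116 - 2147220 = -2147104)
V/1469551 = -2147104/1469551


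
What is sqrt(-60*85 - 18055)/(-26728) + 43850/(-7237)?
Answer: -43850/7237 - I*sqrt(23155)/26728 ≈ -6.0591 - 0.0056932*I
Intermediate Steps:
sqrt(-60*85 - 18055)/(-26728) + 43850/(-7237) = sqrt(-5100 - 18055)*(-1/26728) + 43850*(-1/7237) = sqrt(-23155)*(-1/26728) - 43850/7237 = (I*sqrt(23155))*(-1/26728) - 43850/7237 = -I*sqrt(23155)/26728 - 43850/7237 = -43850/7237 - I*sqrt(23155)/26728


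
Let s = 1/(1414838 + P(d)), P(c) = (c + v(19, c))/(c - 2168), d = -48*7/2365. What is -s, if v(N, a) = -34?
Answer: -2563828/3627401320237 ≈ -7.0679e-7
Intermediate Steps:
d = -336/2365 (d = -336*1/2365 = -336/2365 ≈ -0.14207)
P(c) = (-34 + c)/(-2168 + c) (P(c) = (c - 34)/(c - 2168) = (-34 + c)/(-2168 + c))
s = 2563828/3627401320237 (s = 1/(1414838 + (-34 - 336/2365)/(-2168 - 336/2365)) = 1/(1414838 - 80746/2365/(-5127656/2365)) = 1/(1414838 - 2365/5127656*(-80746/2365)) = 1/(1414838 + 40373/2563828) = 1/(3627401320237/2563828) = 2563828/3627401320237 ≈ 7.0679e-7)
-s = -1*2563828/3627401320237 = -2563828/3627401320237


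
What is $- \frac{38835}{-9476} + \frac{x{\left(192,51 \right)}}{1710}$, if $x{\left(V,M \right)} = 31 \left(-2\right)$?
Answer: $\frac{32910169}{8101980} \approx 4.062$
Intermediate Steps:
$x{\left(V,M \right)} = -62$
$- \frac{38835}{-9476} + \frac{x{\left(192,51 \right)}}{1710} = - \frac{38835}{-9476} - \frac{62}{1710} = \left(-38835\right) \left(- \frac{1}{9476}\right) - \frac{31}{855} = \frac{38835}{9476} - \frac{31}{855} = \frac{32910169}{8101980}$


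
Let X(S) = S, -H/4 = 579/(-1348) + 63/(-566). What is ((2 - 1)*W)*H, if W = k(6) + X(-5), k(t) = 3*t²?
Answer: 21250857/95371 ≈ 222.82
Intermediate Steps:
H = 206319/95371 (H = -4*(579/(-1348) + 63/(-566)) = -4*(579*(-1/1348) + 63*(-1/566)) = -4*(-579/1348 - 63/566) = -4*(-206319/381484) = 206319/95371 ≈ 2.1633)
W = 103 (W = 3*6² - 5 = 3*36 - 5 = 108 - 5 = 103)
((2 - 1)*W)*H = ((2 - 1)*103)*(206319/95371) = (1*103)*(206319/95371) = 103*(206319/95371) = 21250857/95371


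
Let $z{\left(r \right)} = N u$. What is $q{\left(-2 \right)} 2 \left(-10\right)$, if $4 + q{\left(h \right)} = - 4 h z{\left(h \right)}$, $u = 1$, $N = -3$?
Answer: $560$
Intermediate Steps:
$z{\left(r \right)} = -3$ ($z{\left(r \right)} = \left(-3\right) 1 = -3$)
$q{\left(h \right)} = -4 + 12 h$ ($q{\left(h \right)} = -4 + - 4 h \left(-3\right) = -4 + 12 h$)
$q{\left(-2 \right)} 2 \left(-10\right) = \left(-4 + 12 \left(-2\right)\right) 2 \left(-10\right) = \left(-4 - 24\right) 2 \left(-10\right) = \left(-28\right) 2 \left(-10\right) = \left(-56\right) \left(-10\right) = 560$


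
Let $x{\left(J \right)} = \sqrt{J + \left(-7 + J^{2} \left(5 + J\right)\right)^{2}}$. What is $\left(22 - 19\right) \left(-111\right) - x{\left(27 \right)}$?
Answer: $-333 - 2 \sqrt{135967267} \approx -23654.0$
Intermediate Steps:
$\left(22 - 19\right) \left(-111\right) - x{\left(27 \right)} = \left(22 - 19\right) \left(-111\right) - \sqrt{27 + \left(-7 + 27^{3} + 5 \cdot 27^{2}\right)^{2}} = 3 \left(-111\right) - \sqrt{27 + \left(-7 + 19683 + 5 \cdot 729\right)^{2}} = -333 - \sqrt{27 + \left(-7 + 19683 + 3645\right)^{2}} = -333 - \sqrt{27 + 23321^{2}} = -333 - \sqrt{27 + 543869041} = -333 - \sqrt{543869068} = -333 - 2 \sqrt{135967267}$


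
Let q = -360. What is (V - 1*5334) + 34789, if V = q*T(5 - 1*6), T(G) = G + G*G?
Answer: 29455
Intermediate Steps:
T(G) = G + G²
V = 0 (V = -360*(5 - 1*6)*(1 + (5 - 1*6)) = -360*(5 - 6)*(1 + (5 - 6)) = -(-360)*(1 - 1) = -(-360)*0 = -360*0 = 0)
(V - 1*5334) + 34789 = (0 - 1*5334) + 34789 = (0 - 5334) + 34789 = -5334 + 34789 = 29455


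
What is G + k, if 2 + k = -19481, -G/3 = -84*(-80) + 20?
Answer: -39703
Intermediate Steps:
G = -20220 (G = -3*(-84*(-80) + 20) = -3*(6720 + 20) = -3*6740 = -20220)
k = -19483 (k = -2 - 19481 = -19483)
G + k = -20220 - 19483 = -39703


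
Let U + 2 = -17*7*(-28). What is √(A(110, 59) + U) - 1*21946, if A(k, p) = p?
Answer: -21946 + √3389 ≈ -21888.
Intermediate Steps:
U = 3330 (U = -2 - 17*7*(-28) = -2 - 119*(-28) = -2 + 3332 = 3330)
√(A(110, 59) + U) - 1*21946 = √(59 + 3330) - 1*21946 = √3389 - 21946 = -21946 + √3389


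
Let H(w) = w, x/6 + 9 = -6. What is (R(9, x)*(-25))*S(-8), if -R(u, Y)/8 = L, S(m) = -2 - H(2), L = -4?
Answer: 3200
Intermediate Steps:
x = -90 (x = -54 + 6*(-6) = -54 - 36 = -90)
S(m) = -4 (S(m) = -2 - 1*2 = -2 - 2 = -4)
R(u, Y) = 32 (R(u, Y) = -8*(-4) = 32)
(R(9, x)*(-25))*S(-8) = (32*(-25))*(-4) = -800*(-4) = 3200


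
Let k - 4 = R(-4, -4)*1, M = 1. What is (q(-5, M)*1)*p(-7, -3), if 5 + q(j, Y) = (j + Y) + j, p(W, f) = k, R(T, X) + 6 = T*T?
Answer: -196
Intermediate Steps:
R(T, X) = -6 + T² (R(T, X) = -6 + T*T = -6 + T²)
k = 14 (k = 4 + (-6 + (-4)²)*1 = 4 + (-6 + 16)*1 = 4 + 10*1 = 4 + 10 = 14)
p(W, f) = 14
q(j, Y) = -5 + Y + 2*j (q(j, Y) = -5 + ((j + Y) + j) = -5 + ((Y + j) + j) = -5 + (Y + 2*j) = -5 + Y + 2*j)
(q(-5, M)*1)*p(-7, -3) = ((-5 + 1 + 2*(-5))*1)*14 = ((-5 + 1 - 10)*1)*14 = -14*1*14 = -14*14 = -196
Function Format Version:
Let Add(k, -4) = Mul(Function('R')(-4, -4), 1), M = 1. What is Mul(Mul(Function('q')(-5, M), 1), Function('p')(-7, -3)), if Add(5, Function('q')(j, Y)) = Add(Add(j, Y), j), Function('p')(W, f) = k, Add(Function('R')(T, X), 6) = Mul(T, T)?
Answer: -196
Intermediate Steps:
Function('R')(T, X) = Add(-6, Pow(T, 2)) (Function('R')(T, X) = Add(-6, Mul(T, T)) = Add(-6, Pow(T, 2)))
k = 14 (k = Add(4, Mul(Add(-6, Pow(-4, 2)), 1)) = Add(4, Mul(Add(-6, 16), 1)) = Add(4, Mul(10, 1)) = Add(4, 10) = 14)
Function('p')(W, f) = 14
Function('q')(j, Y) = Add(-5, Y, Mul(2, j)) (Function('q')(j, Y) = Add(-5, Add(Add(j, Y), j)) = Add(-5, Add(Add(Y, j), j)) = Add(-5, Add(Y, Mul(2, j))) = Add(-5, Y, Mul(2, j)))
Mul(Mul(Function('q')(-5, M), 1), Function('p')(-7, -3)) = Mul(Mul(Add(-5, 1, Mul(2, -5)), 1), 14) = Mul(Mul(Add(-5, 1, -10), 1), 14) = Mul(Mul(-14, 1), 14) = Mul(-14, 14) = -196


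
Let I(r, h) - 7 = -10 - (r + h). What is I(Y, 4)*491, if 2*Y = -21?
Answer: 3437/2 ≈ 1718.5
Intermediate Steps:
Y = -21/2 (Y = (½)*(-21) = -21/2 ≈ -10.500)
I(r, h) = -3 - h - r (I(r, h) = 7 + (-10 - (r + h)) = 7 + (-10 - (h + r)) = 7 + (-10 + (-h - r)) = 7 + (-10 - h - r) = -3 - h - r)
I(Y, 4)*491 = (-3 - 1*4 - 1*(-21/2))*491 = (-3 - 4 + 21/2)*491 = (7/2)*491 = 3437/2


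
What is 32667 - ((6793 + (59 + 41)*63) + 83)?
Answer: 19491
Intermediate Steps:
32667 - ((6793 + (59 + 41)*63) + 83) = 32667 - ((6793 + 100*63) + 83) = 32667 - ((6793 + 6300) + 83) = 32667 - (13093 + 83) = 32667 - 1*13176 = 32667 - 13176 = 19491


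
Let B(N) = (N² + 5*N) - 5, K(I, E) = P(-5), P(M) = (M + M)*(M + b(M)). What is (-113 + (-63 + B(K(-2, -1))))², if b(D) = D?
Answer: 106481761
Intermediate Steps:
P(M) = 4*M² (P(M) = (M + M)*(M + M) = (2*M)*(2*M) = 4*M²)
K(I, E) = 100 (K(I, E) = 4*(-5)² = 4*25 = 100)
B(N) = -5 + N² + 5*N
(-113 + (-63 + B(K(-2, -1))))² = (-113 + (-63 + (-5 + 100² + 5*100)))² = (-113 + (-63 + (-5 + 10000 + 500)))² = (-113 + (-63 + 10495))² = (-113 + 10432)² = 10319² = 106481761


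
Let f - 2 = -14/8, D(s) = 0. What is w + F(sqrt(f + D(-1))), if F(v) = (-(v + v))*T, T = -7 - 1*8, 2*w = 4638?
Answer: 2334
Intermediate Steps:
f = 1/4 (f = 2 - 14/8 = 2 - 14*1/8 = 2 - 7/4 = 1/4 ≈ 0.25000)
w = 2319 (w = (1/2)*4638 = 2319)
T = -15 (T = -7 - 8 = -15)
F(v) = 30*v (F(v) = -(v + v)*(-15) = -2*v*(-15) = 30*v)
w + F(sqrt(f + D(-1))) = 2319 + 30*sqrt(1/4 + 0) = 2319 + 30*sqrt(1/4) = 2319 + 30*(1/2) = 2319 + 15 = 2334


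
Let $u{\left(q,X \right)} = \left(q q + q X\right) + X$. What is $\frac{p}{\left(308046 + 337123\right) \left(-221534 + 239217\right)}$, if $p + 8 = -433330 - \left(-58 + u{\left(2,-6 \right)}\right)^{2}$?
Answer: $- \frac{1182}{30750737} \approx -3.8438 \cdot 10^{-5}$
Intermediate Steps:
$u{\left(q,X \right)} = X + q^{2} + X q$ ($u{\left(q,X \right)} = \left(q^{2} + X q\right) + X = X + q^{2} + X q$)
$p = -438522$ ($p = -8 - \left(433330 + \left(-58 - \left(18 - 4\right)\right)^{2}\right) = -8 - \left(433330 + \left(-58 - 14\right)^{2}\right) = -8 - 438514 = -438522$)
$\frac{p}{\left(308046 + 337123\right) \left(-221534 + 239217\right)} = - \frac{438522}{\left(308046 + 337123\right) \left(-221534 + 239217\right)} = - \frac{438522}{645169 \cdot 17683} = - \frac{438522}{11408523427} = \left(-438522\right) \frac{1}{11408523427} = - \frac{1182}{30750737}$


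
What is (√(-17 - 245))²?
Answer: -262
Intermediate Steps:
(√(-17 - 245))² = (√(-262))² = (I*√262)² = -262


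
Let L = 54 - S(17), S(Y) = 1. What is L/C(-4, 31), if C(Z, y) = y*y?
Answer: 53/961 ≈ 0.055151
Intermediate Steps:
C(Z, y) = y**2
L = 53 (L = 54 - 1*1 = 54 - 1 = 53)
L/C(-4, 31) = 53/(31**2) = 53/961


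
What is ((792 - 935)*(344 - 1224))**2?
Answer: 15835705600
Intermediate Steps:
((792 - 935)*(344 - 1224))**2 = (-143*(-880))**2 = 125840**2 = 15835705600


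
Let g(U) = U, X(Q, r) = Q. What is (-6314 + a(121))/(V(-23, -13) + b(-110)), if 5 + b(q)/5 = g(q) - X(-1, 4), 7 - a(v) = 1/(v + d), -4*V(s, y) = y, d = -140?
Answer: 479328/43073 ≈ 11.128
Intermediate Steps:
V(s, y) = -y/4
a(v) = 7 - 1/(-140 + v) (a(v) = 7 - 1/(v - 140) = 7 - 1/(-140 + v))
b(q) = -20 + 5*q (b(q) = -25 + 5*(q - 1*(-1)) = -25 + 5*(q + 1) = -25 + 5*(1 + q) = -25 + (5 + 5*q) = -20 + 5*q)
(-6314 + a(121))/(V(-23, -13) + b(-110)) = (-6314 + (-981 + 7*121)/(-140 + 121))/(-¼*(-13) + (-20 + 5*(-110))) = (-6314 + (-981 + 847)/(-19))/(13/4 + (-20 - 550)) = (-6314 - 1/19*(-134))/(13/4 - 570) = (-6314 + 134/19)/(-2267/4) = -119832/19*(-4/2267) = 479328/43073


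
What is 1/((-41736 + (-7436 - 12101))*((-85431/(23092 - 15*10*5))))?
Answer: 22342/5234613663 ≈ 4.2681e-6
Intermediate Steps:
1/((-41736 + (-7436 - 12101))*((-85431/(23092 - 15*10*5)))) = 1/((-41736 - 19537)*((-85431/(23092 - 150*5)))) = 1/((-61273)*((-85431/(23092 - 1*750)))) = -1/(61273*((-85431/(23092 - 750)))) = -1/(61273*((-85431/22342))) = -1/(61273*((-85431*1/22342))) = -1/(61273*(-85431/22342)) = -1/61273*(-22342/85431) = 22342/5234613663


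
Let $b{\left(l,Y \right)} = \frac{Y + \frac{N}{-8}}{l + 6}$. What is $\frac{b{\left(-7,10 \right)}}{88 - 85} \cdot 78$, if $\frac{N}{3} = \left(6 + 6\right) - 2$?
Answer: $- \frac{325}{2} \approx -162.5$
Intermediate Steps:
$N = 30$ ($N = 3 \left(\left(6 + 6\right) - 2\right) = 3 \left(12 - 2\right) = 3 \cdot 10 = 30$)
$b{\left(l,Y \right)} = \frac{- \frac{15}{4} + Y}{6 + l}$ ($b{\left(l,Y \right)} = \frac{Y + \frac{30}{-8}}{l + 6} = \frac{Y + 30 \left(- \frac{1}{8}\right)}{6 + l} = \frac{Y - \frac{15}{4}}{6 + l} = \frac{- \frac{15}{4} + Y}{6 + l}$)
$\frac{b{\left(-7,10 \right)}}{88 - 85} \cdot 78 = \frac{\frac{1}{6 - 7} \left(- \frac{15}{4} + 10\right)}{88 - 85} \cdot 78 = \frac{\frac{1}{-1} \cdot \frac{25}{4}}{3} \cdot 78 = \left(-1\right) \frac{25}{4} \cdot \frac{1}{3} \cdot 78 = \left(- \frac{25}{4}\right) \frac{1}{3} \cdot 78 = \left(- \frac{25}{12}\right) 78 = - \frac{325}{2}$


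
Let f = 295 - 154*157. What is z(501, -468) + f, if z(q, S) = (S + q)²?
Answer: -22794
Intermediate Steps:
f = -23883 (f = 295 - 24178 = -23883)
z(501, -468) + f = (-468 + 501)² - 23883 = 33² - 23883 = 1089 - 23883 = -22794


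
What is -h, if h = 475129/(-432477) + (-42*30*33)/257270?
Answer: 14021883149/11126335779 ≈ 1.2602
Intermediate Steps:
h = -14021883149/11126335779 (h = 475129*(-1/432477) - 1260*33*(1/257270) = -475129/432477 - 41580*1/257270 = -475129/432477 - 4158/25727 = -14021883149/11126335779 ≈ -1.2602)
-h = -1*(-14021883149/11126335779) = 14021883149/11126335779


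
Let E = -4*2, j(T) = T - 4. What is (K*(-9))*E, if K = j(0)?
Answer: -288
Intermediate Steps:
j(T) = -4 + T
K = -4 (K = -4 + 0 = -4)
E = -8
(K*(-9))*E = -4*(-9)*(-8) = 36*(-8) = -288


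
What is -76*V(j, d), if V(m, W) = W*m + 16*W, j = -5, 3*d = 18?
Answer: -5016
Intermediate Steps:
d = 6 (d = (1/3)*18 = 6)
V(m, W) = 16*W + W*m
-76*V(j, d) = -456*(16 - 5) = -456*11 = -76*66 = -5016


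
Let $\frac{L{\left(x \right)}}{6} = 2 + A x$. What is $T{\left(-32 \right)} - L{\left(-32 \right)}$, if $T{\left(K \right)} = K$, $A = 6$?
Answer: $1108$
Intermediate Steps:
$L{\left(x \right)} = 12 + 36 x$ ($L{\left(x \right)} = 6 \left(2 + 6 x\right) = 12 + 36 x$)
$T{\left(-32 \right)} - L{\left(-32 \right)} = -32 - \left(12 + 36 \left(-32\right)\right) = -32 - \left(12 - 1152\right) = -32 - -1140 = -32 + 1140 = 1108$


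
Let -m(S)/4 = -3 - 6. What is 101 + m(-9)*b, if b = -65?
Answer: -2239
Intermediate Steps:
m(S) = 36 (m(S) = -4*(-3 - 6) = -4*(-9) = 36)
101 + m(-9)*b = 101 + 36*(-65) = 101 - 2340 = -2239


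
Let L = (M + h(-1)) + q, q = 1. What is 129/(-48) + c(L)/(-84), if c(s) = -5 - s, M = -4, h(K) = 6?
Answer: -871/336 ≈ -2.5923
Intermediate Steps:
L = 3 (L = (-4 + 6) + 1 = 2 + 1 = 3)
129/(-48) + c(L)/(-84) = 129/(-48) + (-5 - 1*3)/(-84) = 129*(-1/48) + (-5 - 3)*(-1/84) = -43/16 - 8*(-1/84) = -43/16 + 2/21 = -871/336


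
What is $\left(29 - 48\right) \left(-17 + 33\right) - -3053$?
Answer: $2749$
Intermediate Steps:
$\left(29 - 48\right) \left(-17 + 33\right) - -3053 = \left(-19\right) 16 + 3053 = -304 + 3053 = 2749$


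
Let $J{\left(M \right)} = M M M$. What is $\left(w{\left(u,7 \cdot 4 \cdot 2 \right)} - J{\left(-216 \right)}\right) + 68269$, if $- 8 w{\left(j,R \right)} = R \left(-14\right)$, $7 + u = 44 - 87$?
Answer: $10146063$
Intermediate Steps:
$u = -50$ ($u = -7 + \left(44 - 87\right) = -7 - 43 = -50$)
$w{\left(j,R \right)} = \frac{7 R}{4}$ ($w{\left(j,R \right)} = - \frac{R \left(-14\right)}{8} = - \frac{\left(-14\right) R}{8} = \frac{7 R}{4}$)
$J{\left(M \right)} = M^{3}$ ($J{\left(M \right)} = M^{2} M = M^{3}$)
$\left(w{\left(u,7 \cdot 4 \cdot 2 \right)} - J{\left(-216 \right)}\right) + 68269 = \left(\frac{7 \cdot 7 \cdot 4 \cdot 2}{4} - \left(-216\right)^{3}\right) + 68269 = \left(\frac{7 \cdot 28 \cdot 2}{4} - -10077696\right) + 68269 = \left(\frac{7}{4} \cdot 56 + 10077696\right) + 68269 = \left(98 + 10077696\right) + 68269 = 10077794 + 68269 = 10146063$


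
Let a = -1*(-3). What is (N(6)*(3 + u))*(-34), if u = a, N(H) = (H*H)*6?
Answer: -44064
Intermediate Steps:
a = 3
N(H) = 6*H² (N(H) = H²*6 = 6*H²)
u = 3
(N(6)*(3 + u))*(-34) = ((6*6²)*(3 + 3))*(-34) = ((6*36)*6)*(-34) = (216*6)*(-34) = 1296*(-34) = -44064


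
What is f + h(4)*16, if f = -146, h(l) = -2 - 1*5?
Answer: -258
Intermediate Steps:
h(l) = -7 (h(l) = -2 - 5 = -7)
f + h(4)*16 = -146 - 7*16 = -146 - 112 = -258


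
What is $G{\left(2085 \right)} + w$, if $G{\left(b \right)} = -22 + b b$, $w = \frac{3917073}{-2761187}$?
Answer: $\frac{12003436492888}{2761187} \approx 4.3472 \cdot 10^{6}$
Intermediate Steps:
$w = - \frac{3917073}{2761187}$ ($w = 3917073 \left(- \frac{1}{2761187}\right) = - \frac{3917073}{2761187} \approx -1.4186$)
$G{\left(b \right)} = -22 + b^{2}$
$G{\left(2085 \right)} + w = \left(-22 + 2085^{2}\right) - \frac{3917073}{2761187} = \left(-22 + 4347225\right) - \frac{3917073}{2761187} = 4347203 - \frac{3917073}{2761187} = \frac{12003436492888}{2761187}$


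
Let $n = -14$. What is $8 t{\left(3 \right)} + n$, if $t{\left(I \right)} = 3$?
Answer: $10$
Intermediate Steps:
$8 t{\left(3 \right)} + n = 8 \cdot 3 - 14 = 24 - 14 = 10$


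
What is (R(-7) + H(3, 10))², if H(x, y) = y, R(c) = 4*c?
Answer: 324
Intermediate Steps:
(R(-7) + H(3, 10))² = (4*(-7) + 10)² = (-28 + 10)² = (-18)² = 324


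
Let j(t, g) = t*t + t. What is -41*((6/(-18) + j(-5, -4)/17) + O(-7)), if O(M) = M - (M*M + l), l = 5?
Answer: 125788/51 ≈ 2466.4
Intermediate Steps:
j(t, g) = t + t² (j(t, g) = t² + t = t + t²)
O(M) = -5 + M - M² (O(M) = M - (M*M + 5) = M - (M² + 5) = M - (5 + M²) = M + (-5 - M²) = -5 + M - M²)
-41*((6/(-18) + j(-5, -4)/17) + O(-7)) = -41*((6/(-18) - 5*(1 - 5)/17) + (-5 - 7 - 1*(-7)²)) = -41*((6*(-1/18) - 5*(-4)*(1/17)) + (-5 - 7 - 1*49)) = -41*((-⅓ + 20*(1/17)) + (-5 - 7 - 49)) = -41*((-⅓ + 20/17) - 61) = -41*(43/51 - 61) = -41*(-3068/51) = 125788/51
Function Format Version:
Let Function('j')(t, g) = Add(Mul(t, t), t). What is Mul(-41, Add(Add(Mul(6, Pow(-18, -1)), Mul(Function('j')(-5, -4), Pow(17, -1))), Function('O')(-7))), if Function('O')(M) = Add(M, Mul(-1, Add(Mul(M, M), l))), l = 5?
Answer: Rational(125788, 51) ≈ 2466.4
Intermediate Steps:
Function('j')(t, g) = Add(t, Pow(t, 2)) (Function('j')(t, g) = Add(Pow(t, 2), t) = Add(t, Pow(t, 2)))
Function('O')(M) = Add(-5, M, Mul(-1, Pow(M, 2))) (Function('O')(M) = Add(M, Mul(-1, Add(Mul(M, M), 5))) = Add(M, Mul(-1, Add(Pow(M, 2), 5))) = Add(M, Mul(-1, Add(5, Pow(M, 2)))) = Add(M, Add(-5, Mul(-1, Pow(M, 2)))) = Add(-5, M, Mul(-1, Pow(M, 2))))
Mul(-41, Add(Add(Mul(6, Pow(-18, -1)), Mul(Function('j')(-5, -4), Pow(17, -1))), Function('O')(-7))) = Mul(-41, Add(Add(Mul(6, Pow(-18, -1)), Mul(Mul(-5, Add(1, -5)), Pow(17, -1))), Add(-5, -7, Mul(-1, Pow(-7, 2))))) = Mul(-41, Add(Add(Mul(6, Rational(-1, 18)), Mul(Mul(-5, -4), Rational(1, 17))), Add(-5, -7, Mul(-1, 49)))) = Mul(-41, Add(Add(Rational(-1, 3), Mul(20, Rational(1, 17))), Add(-5, -7, -49))) = Mul(-41, Add(Add(Rational(-1, 3), Rational(20, 17)), -61)) = Mul(-41, Add(Rational(43, 51), -61)) = Mul(-41, Rational(-3068, 51)) = Rational(125788, 51)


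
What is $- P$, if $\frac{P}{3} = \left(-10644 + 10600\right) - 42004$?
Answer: $126144$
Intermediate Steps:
$P = -126144$ ($P = 3 \left(\left(-10644 + 10600\right) - 42004\right) = 3 \left(-44 - 42004\right) = 3 \left(-42048\right) = -126144$)
$- P = \left(-1\right) \left(-126144\right) = 126144$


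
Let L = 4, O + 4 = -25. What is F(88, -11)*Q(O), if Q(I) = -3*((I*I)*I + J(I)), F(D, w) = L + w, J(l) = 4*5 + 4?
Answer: -511665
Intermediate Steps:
O = -29 (O = -4 - 25 = -29)
J(l) = 24 (J(l) = 20 + 4 = 24)
F(D, w) = 4 + w
Q(I) = -72 - 3*I³ (Q(I) = -3*((I*I)*I + 24) = -3*(I²*I + 24) = -3*(I³ + 24) = -3*(24 + I³) = -72 - 3*I³)
F(88, -11)*Q(O) = (4 - 11)*(-72 - 3*(-29)³) = -7*(-72 - 3*(-24389)) = -7*(-72 + 73167) = -7*73095 = -511665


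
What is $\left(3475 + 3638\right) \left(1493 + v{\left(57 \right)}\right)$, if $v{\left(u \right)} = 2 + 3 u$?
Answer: $11850258$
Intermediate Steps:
$\left(3475 + 3638\right) \left(1493 + v{\left(57 \right)}\right) = \left(3475 + 3638\right) \left(1493 + \left(2 + 3 \cdot 57\right)\right) = 7113 \left(1493 + \left(2 + 171\right)\right) = 7113 \left(1493 + 173\right) = 7113 \cdot 1666 = 11850258$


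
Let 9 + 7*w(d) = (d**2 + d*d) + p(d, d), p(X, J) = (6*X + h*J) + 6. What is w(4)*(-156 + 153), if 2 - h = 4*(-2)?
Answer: -279/7 ≈ -39.857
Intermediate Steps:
h = 10 (h = 2 - 4*(-2) = 2 - 1*(-8) = 2 + 8 = 10)
p(X, J) = 6 + 6*X + 10*J (p(X, J) = (6*X + 10*J) + 6 = 6 + 6*X + 10*J)
w(d) = -3/7 + 2*d**2/7 + 16*d/7 (w(d) = -9/7 + ((d**2 + d*d) + (6 + 6*d + 10*d))/7 = -9/7 + ((d**2 + d**2) + (6 + 16*d))/7 = -9/7 + (2*d**2 + (6 + 16*d))/7 = -9/7 + (6 + 2*d**2 + 16*d)/7 = -9/7 + (6/7 + 2*d**2/7 + 16*d/7) = -3/7 + 2*d**2/7 + 16*d/7)
w(4)*(-156 + 153) = (-3/7 + (2/7)*4**2 + (16/7)*4)*(-156 + 153) = (-3/7 + (2/7)*16 + 64/7)*(-3) = (-3/7 + 32/7 + 64/7)*(-3) = (93/7)*(-3) = -279/7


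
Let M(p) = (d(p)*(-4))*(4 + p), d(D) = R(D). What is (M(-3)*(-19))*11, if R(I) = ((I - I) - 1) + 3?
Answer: 1672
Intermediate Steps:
R(I) = 2 (R(I) = (0 - 1) + 3 = -1 + 3 = 2)
d(D) = 2
M(p) = -32 - 8*p (M(p) = (2*(-4))*(4 + p) = -8*(4 + p) = -32 - 8*p)
(M(-3)*(-19))*11 = ((-32 - 8*(-3))*(-19))*11 = ((-32 + 24)*(-19))*11 = -8*(-19)*11 = 152*11 = 1672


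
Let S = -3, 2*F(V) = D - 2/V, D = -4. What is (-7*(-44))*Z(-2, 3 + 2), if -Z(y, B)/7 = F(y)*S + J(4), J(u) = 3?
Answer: -16170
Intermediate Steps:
F(V) = -2 - 1/V (F(V) = (-4 - 2/V)/2 = -2 - 1/V)
Z(y, B) = -63 - 21/y (Z(y, B) = -7*((-2 - 1/y)*(-3) + 3) = -7*((6 + 3/y) + 3) = -7*(9 + 3/y) = -63 - 21/y)
(-7*(-44))*Z(-2, 3 + 2) = (-7*(-44))*(-63 - 21/(-2)) = 308*(-63 - 21*(-½)) = 308*(-63 + 21/2) = 308*(-105/2) = -16170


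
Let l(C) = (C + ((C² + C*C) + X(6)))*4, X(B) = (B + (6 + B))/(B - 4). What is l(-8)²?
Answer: 266256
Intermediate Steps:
X(B) = (6 + 2*B)/(-4 + B)
l(C) = 36 + 4*C + 8*C² (l(C) = (C + ((C² + C*C) + 2*(3 + 6)/(-4 + 6)))*4 = (C + ((C² + C²) + 2*9/2))*4 = (C + (2*C² + 2*(½)*9))*4 = (C + (2*C² + 9))*4 = (C + (9 + 2*C²))*4 = (9 + C + 2*C²)*4 = 36 + 4*C + 8*C²)
l(-8)² = (36 + 4*(-8) + 8*(-8)²)² = (36 - 32 + 8*64)² = (36 - 32 + 512)² = 516² = 266256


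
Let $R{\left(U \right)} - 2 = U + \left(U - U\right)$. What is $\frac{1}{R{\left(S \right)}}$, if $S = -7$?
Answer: $- \frac{1}{5} \approx -0.2$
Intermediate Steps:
$R{\left(U \right)} = 2 + U$ ($R{\left(U \right)} = 2 + \left(U + \left(U - U\right)\right) = 2 + \left(U + 0\right) = 2 + U$)
$\frac{1}{R{\left(S \right)}} = \frac{1}{2 - 7} = \frac{1}{-5} = - \frac{1}{5}$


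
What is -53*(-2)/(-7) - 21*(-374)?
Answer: 54872/7 ≈ 7838.9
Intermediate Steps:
-53*(-2)/(-7) - 21*(-374) = 106*(-⅐) + 7854 = -106/7 + 7854 = 54872/7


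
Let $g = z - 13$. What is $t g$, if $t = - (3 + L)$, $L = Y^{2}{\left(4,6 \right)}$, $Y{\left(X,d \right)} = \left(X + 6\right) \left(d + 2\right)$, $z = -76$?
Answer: $569867$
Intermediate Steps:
$Y{\left(X,d \right)} = \left(2 + d\right) \left(6 + X\right)$ ($Y{\left(X,d \right)} = \left(6 + X\right) \left(2 + d\right) = \left(2 + d\right) \left(6 + X\right)$)
$L = 6400$ ($L = \left(12 + 2 \cdot 4 + 6 \cdot 6 + 4 \cdot 6\right)^{2} = \left(12 + 8 + 36 + 24\right)^{2} = 80^{2} = 6400$)
$t = -6403$ ($t = - (3 + 6400) = \left(-1\right) 6403 = -6403$)
$g = -89$ ($g = -76 - 13 = -89$)
$t g = \left(-6403\right) \left(-89\right) = 569867$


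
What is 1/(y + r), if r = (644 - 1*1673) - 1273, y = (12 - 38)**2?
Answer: -1/1626 ≈ -0.00061501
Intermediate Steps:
y = 676 (y = (-26)**2 = 676)
r = -2302 (r = (644 - 1673) - 1273 = -1029 - 1273 = -2302)
1/(y + r) = 1/(676 - 2302) = 1/(-1626) = -1/1626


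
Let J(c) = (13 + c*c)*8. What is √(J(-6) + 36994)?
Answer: 3*√4154 ≈ 193.35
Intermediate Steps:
J(c) = 104 + 8*c² (J(c) = (13 + c²)*8 = 104 + 8*c²)
√(J(-6) + 36994) = √((104 + 8*(-6)²) + 36994) = √((104 + 8*36) + 36994) = √((104 + 288) + 36994) = √(392 + 36994) = √37386 = 3*√4154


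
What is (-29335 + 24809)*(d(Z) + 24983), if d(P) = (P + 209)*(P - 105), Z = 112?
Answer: -123242980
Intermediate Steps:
d(P) = (-105 + P)*(209 + P) (d(P) = (209 + P)*(-105 + P) = (-105 + P)*(209 + P))
(-29335 + 24809)*(d(Z) + 24983) = (-29335 + 24809)*((-21945 + 112² + 104*112) + 24983) = -4526*((-21945 + 12544 + 11648) + 24983) = -4526*(2247 + 24983) = -4526*27230 = -123242980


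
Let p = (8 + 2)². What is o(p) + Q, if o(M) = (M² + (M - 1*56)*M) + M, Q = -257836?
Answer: -243336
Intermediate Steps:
p = 100 (p = 10² = 100)
o(M) = M + M² + M*(-56 + M) (o(M) = (M² + (M - 56)*M) + M = (M² + (-56 + M)*M) + M = (M² + M*(-56 + M)) + M = M + M² + M*(-56 + M))
o(p) + Q = 100*(-55 + 2*100) - 257836 = 100*(-55 + 200) - 257836 = 100*145 - 257836 = 14500 - 257836 = -243336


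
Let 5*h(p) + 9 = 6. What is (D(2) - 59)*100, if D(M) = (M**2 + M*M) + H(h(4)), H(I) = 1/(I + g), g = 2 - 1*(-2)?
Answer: -86200/17 ≈ -5070.6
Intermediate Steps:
h(p) = -3/5 (h(p) = -9/5 + (1/5)*6 = -9/5 + 6/5 = -3/5)
g = 4 (g = 2 + 2 = 4)
H(I) = 1/(4 + I) (H(I) = 1/(I + 4) = 1/(4 + I))
D(M) = 5/17 + 2*M**2 (D(M) = (M**2 + M*M) + 1/(4 - 3/5) = (M**2 + M**2) + 1/(17/5) = 2*M**2 + 5/17 = 5/17 + 2*M**2)
(D(2) - 59)*100 = ((5/17 + 2*2**2) - 59)*100 = ((5/17 + 2*4) - 59)*100 = ((5/17 + 8) - 59)*100 = (141/17 - 59)*100 = -862/17*100 = -86200/17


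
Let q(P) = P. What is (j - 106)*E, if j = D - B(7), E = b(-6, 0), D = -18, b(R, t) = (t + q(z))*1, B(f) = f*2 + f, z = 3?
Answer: -435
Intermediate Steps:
B(f) = 3*f (B(f) = 2*f + f = 3*f)
b(R, t) = 3 + t (b(R, t) = (t + 3)*1 = (3 + t)*1 = 3 + t)
E = 3 (E = 3 + 0 = 3)
j = -39 (j = -18 - 3*7 = -18 - 1*21 = -18 - 21 = -39)
(j - 106)*E = (-39 - 106)*3 = -145*3 = -435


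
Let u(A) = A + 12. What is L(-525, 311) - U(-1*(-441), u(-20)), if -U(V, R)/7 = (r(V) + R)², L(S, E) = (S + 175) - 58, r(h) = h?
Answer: 1312015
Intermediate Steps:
u(A) = 12 + A
L(S, E) = 117 + S (L(S, E) = (175 + S) - 58 = 117 + S)
U(V, R) = -7*(R + V)² (U(V, R) = -7*(V + R)² = -7*(R + V)²)
L(-525, 311) - U(-1*(-441), u(-20)) = (117 - 525) - (-7)*((12 - 20) - 1*(-441))² = -408 - (-7)*(-8 + 441)² = -408 - (-7)*433² = -408 - (-7)*187489 = -408 - 1*(-1312423) = -408 + 1312423 = 1312015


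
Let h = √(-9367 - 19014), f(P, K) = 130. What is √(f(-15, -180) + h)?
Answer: √(130 + I*√28381) ≈ 13.092 + 6.434*I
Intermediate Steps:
h = I*√28381 (h = √(-28381) = I*√28381 ≈ 168.47*I)
√(f(-15, -180) + h) = √(130 + I*√28381)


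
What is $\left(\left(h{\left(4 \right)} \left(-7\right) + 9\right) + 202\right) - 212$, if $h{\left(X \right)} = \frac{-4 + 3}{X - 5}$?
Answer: $-8$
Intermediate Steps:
$h{\left(X \right)} = - \frac{1}{-5 + X}$
$\left(\left(h{\left(4 \right)} \left(-7\right) + 9\right) + 202\right) - 212 = \left(\left(- \frac{1}{-5 + 4} \left(-7\right) + 9\right) + 202\right) - 212 = \left(\left(- \frac{1}{-1} \left(-7\right) + 9\right) + 202\right) - 212 = \left(\left(\left(-1\right) \left(-1\right) \left(-7\right) + 9\right) + 202\right) - 212 = \left(\left(1 \left(-7\right) + 9\right) + 202\right) - 212 = \left(\left(-7 + 9\right) + 202\right) - 212 = \left(2 + 202\right) - 212 = 204 - 212 = -8$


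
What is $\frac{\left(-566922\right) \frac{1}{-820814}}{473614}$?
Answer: $\frac{283461}{194374500898} \approx 1.4583 \cdot 10^{-6}$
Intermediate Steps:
$\frac{\left(-566922\right) \frac{1}{-820814}}{473614} = \left(-566922\right) \left(- \frac{1}{820814}\right) \frac{1}{473614} = \frac{283461}{410407} \cdot \frac{1}{473614} = \frac{283461}{194374500898}$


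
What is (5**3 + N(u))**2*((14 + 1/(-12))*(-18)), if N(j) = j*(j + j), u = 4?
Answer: -12349149/2 ≈ -6.1746e+6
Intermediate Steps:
N(j) = 2*j**2 (N(j) = j*(2*j) = 2*j**2)
(5**3 + N(u))**2*((14 + 1/(-12))*(-18)) = (5**3 + 2*4**2)**2*((14 + 1/(-12))*(-18)) = (125 + 2*16)**2*((14 - 1/12)*(-18)) = (125 + 32)**2*((167/12)*(-18)) = 157**2*(-501/2) = 24649*(-501/2) = -12349149/2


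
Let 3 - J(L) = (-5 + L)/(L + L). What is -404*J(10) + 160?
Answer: -951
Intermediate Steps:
J(L) = 3 - (-5 + L)/(2*L) (J(L) = 3 - (-5 + L)/(L + L) = 3 - (-5 + L)/(2*L))
-404*J(10) + 160 = -1010*(1 + 10)/10 + 160 = -1010*11/10 + 160 = -404*11/4 + 160 = -1111 + 160 = -951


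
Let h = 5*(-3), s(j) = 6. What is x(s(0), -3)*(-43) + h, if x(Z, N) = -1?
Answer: 28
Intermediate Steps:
h = -15
x(s(0), -3)*(-43) + h = -1*(-43) - 15 = 43 - 15 = 28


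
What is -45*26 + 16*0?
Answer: -1170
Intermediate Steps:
-45*26 + 16*0 = -1170 + 0 = -1170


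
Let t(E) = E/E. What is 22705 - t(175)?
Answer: 22704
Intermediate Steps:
t(E) = 1
22705 - t(175) = 22705 - 1*1 = 22705 - 1 = 22704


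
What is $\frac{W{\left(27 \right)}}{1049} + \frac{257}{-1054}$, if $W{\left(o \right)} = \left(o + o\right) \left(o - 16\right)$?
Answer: $\frac{356483}{1105646} \approx 0.32242$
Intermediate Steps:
$W{\left(o \right)} = 2 o \left(-16 + o\right)$
$\frac{W{\left(27 \right)}}{1049} + \frac{257}{-1054} = \frac{2 \cdot 27 \left(-16 + 27\right)}{1049} + \frac{257}{-1054} = 2 \cdot 27 \cdot 11 \cdot \frac{1}{1049} + 257 \left(- \frac{1}{1054}\right) = 594 \cdot \frac{1}{1049} - \frac{257}{1054} = \frac{594}{1049} - \frac{257}{1054} = \frac{356483}{1105646}$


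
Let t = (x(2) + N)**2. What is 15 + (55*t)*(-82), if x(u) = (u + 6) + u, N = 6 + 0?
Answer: -1154545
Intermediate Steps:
N = 6
x(u) = 6 + 2*u (x(u) = (6 + u) + u = 6 + 2*u)
t = 256 (t = ((6 + 2*2) + 6)**2 = ((6 + 4) + 6)**2 = (10 + 6)**2 = 16**2 = 256)
15 + (55*t)*(-82) = 15 + (55*256)*(-82) = 15 + 14080*(-82) = 15 - 1154560 = -1154545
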